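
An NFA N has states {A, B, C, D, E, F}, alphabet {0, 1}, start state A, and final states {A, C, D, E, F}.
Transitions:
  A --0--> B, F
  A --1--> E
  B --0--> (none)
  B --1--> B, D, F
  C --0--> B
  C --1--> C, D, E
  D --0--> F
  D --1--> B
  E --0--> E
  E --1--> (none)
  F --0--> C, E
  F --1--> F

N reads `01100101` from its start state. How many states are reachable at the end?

Start: {A}
read 0: {B, F}
read 1: {B, D, F}
read 1: {B, D, F}
read 0: {C, E, F}
read 0: {B, C, E}
read 1: {B, C, D, E, F}
read 0: {B, C, E, F}
read 1: {B, C, D, E, F}
Final reachable set {B, C, D, E, F} has 5 states.

5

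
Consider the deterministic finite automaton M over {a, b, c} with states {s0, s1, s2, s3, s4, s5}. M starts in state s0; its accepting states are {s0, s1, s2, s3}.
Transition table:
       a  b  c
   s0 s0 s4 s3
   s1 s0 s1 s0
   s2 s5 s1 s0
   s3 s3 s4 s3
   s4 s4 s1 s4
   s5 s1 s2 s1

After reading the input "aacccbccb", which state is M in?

s1

s0 --a--> s0
s0 --a--> s0
s0 --c--> s3
s3 --c--> s3
s3 --c--> s3
s3 --b--> s4
s4 --c--> s4
s4 --c--> s4
s4 --b--> s1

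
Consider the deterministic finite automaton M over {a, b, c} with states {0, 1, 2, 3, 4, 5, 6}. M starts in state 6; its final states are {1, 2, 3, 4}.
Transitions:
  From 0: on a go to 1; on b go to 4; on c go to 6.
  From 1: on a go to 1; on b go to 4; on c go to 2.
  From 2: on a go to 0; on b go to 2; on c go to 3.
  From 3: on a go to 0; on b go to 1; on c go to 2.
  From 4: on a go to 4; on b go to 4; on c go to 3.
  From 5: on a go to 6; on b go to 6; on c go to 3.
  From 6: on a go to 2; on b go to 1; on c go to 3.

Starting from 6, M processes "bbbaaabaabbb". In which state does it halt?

4

6 --b--> 1
1 --b--> 4
4 --b--> 4
4 --a--> 4
4 --a--> 4
4 --a--> 4
4 --b--> 4
4 --a--> 4
4 --a--> 4
4 --b--> 4
4 --b--> 4
4 --b--> 4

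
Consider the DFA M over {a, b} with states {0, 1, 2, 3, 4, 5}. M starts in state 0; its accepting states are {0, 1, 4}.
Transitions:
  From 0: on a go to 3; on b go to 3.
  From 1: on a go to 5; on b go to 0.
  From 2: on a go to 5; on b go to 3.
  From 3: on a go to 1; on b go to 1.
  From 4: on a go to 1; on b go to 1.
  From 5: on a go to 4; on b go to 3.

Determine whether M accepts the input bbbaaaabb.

0 --b--> 3
3 --b--> 1
1 --b--> 0
0 --a--> 3
3 --a--> 1
1 --a--> 5
5 --a--> 4
4 --b--> 1
1 --b--> 0
End in state 0, which is an accepting state.

accepted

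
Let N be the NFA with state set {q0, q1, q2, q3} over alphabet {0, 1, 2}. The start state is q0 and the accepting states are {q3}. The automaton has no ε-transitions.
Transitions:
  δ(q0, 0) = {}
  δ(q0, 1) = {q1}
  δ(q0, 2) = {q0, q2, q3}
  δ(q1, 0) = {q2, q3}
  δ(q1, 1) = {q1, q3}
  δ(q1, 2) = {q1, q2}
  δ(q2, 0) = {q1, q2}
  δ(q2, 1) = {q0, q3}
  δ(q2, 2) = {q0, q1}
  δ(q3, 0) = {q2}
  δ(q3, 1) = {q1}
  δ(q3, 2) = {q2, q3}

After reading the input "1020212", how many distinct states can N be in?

4

Start: {q0}
read 1: {q1}
read 0: {q2, q3}
read 2: {q0, q1, q2, q3}
read 0: {q1, q2, q3}
read 2: {q0, q1, q2, q3}
read 1: {q0, q1, q3}
read 2: {q0, q1, q2, q3}
Final reachable set {q0, q1, q2, q3} has 4 states.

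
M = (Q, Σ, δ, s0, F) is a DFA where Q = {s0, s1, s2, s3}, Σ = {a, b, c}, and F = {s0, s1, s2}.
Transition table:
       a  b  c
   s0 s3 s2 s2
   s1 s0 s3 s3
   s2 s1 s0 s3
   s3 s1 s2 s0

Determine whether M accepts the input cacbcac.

s0 --c--> s2
s2 --a--> s1
s1 --c--> s3
s3 --b--> s2
s2 --c--> s3
s3 --a--> s1
s1 --c--> s3
End in state s3, which is not an accepting state.

rejected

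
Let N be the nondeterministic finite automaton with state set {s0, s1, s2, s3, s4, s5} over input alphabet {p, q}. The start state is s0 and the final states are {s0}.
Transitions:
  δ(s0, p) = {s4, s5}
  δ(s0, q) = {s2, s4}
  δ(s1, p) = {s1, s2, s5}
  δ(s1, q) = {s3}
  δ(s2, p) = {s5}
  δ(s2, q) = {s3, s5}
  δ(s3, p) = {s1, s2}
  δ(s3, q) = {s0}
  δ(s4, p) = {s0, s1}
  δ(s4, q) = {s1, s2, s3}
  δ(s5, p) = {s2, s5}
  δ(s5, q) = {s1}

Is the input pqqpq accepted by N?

Start: {s0}
read p: {s4, s5}
read q: {s1, s2, s3}
read q: {s0, s3, s5}
read p: {s1, s2, s4, s5}
read q: {s1, s2, s3, s5}
Reachable ∩ accepting = {} — empty.

rejected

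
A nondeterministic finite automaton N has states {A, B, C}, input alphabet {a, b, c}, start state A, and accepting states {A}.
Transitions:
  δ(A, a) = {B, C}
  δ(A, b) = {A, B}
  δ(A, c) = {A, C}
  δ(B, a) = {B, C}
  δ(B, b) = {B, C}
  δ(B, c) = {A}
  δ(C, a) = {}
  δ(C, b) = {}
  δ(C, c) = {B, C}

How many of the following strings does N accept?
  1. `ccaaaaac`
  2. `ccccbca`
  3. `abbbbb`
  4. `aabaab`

1

`ccaaaaac`: accepted
`ccccbca`: rejected
`abbbbb`: rejected
`aabaab`: rejected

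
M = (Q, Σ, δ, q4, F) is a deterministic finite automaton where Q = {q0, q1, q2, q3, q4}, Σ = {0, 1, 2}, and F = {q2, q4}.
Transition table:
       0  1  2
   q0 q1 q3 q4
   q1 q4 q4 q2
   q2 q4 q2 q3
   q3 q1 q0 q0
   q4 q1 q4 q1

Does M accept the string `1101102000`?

accepted

q4 --1--> q4
q4 --1--> q4
q4 --0--> q1
q1 --1--> q4
q4 --1--> q4
q4 --0--> q1
q1 --2--> q2
q2 --0--> q4
q4 --0--> q1
q1 --0--> q4
End in state q4, which is an accepting state.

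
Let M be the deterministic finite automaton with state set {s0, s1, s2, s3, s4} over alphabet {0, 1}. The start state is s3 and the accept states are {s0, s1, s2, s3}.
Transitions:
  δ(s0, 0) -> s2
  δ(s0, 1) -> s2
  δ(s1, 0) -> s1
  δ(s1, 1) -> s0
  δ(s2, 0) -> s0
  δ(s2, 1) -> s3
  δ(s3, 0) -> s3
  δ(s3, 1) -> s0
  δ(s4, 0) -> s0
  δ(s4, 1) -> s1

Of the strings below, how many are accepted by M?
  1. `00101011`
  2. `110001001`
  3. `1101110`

3

`00101011`: accepted
`110001001`: accepted
`1101110`: accepted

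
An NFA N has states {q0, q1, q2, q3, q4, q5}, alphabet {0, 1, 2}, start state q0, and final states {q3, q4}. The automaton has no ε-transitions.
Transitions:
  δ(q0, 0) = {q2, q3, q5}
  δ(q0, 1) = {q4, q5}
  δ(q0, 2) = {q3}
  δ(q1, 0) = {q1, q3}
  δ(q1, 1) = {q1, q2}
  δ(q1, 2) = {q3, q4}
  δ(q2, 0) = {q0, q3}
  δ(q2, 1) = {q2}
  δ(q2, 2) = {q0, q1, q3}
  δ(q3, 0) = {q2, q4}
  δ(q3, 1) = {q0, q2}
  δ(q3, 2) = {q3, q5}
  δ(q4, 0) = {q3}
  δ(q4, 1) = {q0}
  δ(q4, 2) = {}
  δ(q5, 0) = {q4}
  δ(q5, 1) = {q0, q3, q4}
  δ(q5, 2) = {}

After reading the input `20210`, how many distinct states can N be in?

Start: {q0}
read 2: {q3}
read 0: {q2, q4}
read 2: {q0, q1, q3}
read 1: {q0, q1, q2, q4, q5}
read 0: {q0, q1, q2, q3, q4, q5}
Final reachable set {q0, q1, q2, q3, q4, q5} has 6 states.

6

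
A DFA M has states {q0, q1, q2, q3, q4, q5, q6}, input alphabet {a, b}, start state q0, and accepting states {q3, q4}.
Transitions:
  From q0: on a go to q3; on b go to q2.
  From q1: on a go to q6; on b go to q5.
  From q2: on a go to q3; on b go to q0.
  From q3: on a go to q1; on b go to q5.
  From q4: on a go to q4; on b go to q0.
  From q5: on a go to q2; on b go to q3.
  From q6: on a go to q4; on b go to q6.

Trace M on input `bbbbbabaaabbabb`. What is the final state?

q0 --b--> q2
q2 --b--> q0
q0 --b--> q2
q2 --b--> q0
q0 --b--> q2
q2 --a--> q3
q3 --b--> q5
q5 --a--> q2
q2 --a--> q3
q3 --a--> q1
q1 --b--> q5
q5 --b--> q3
q3 --a--> q1
q1 --b--> q5
q5 --b--> q3

q3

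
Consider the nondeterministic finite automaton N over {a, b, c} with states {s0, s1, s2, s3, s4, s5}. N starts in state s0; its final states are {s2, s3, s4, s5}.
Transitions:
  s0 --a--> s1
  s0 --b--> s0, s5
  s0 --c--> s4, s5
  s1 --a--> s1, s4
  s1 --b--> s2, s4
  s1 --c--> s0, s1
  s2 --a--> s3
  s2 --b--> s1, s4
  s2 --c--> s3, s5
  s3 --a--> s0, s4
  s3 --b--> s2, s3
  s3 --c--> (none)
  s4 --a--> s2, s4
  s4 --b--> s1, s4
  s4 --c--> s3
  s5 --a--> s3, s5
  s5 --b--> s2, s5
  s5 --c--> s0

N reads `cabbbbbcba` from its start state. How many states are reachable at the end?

6

Start: {s0}
read c: {s4, s5}
read a: {s2, s3, s4, s5}
read b: {s1, s2, s3, s4, s5}
read b: {s1, s2, s3, s4, s5}
read b: {s1, s2, s3, s4, s5}
read b: {s1, s2, s3, s4, s5}
read b: {s1, s2, s3, s4, s5}
read c: {s0, s1, s3, s5}
read b: {s0, s2, s3, s4, s5}
read a: {s0, s1, s2, s3, s4, s5}
Final reachable set {s0, s1, s2, s3, s4, s5} has 6 states.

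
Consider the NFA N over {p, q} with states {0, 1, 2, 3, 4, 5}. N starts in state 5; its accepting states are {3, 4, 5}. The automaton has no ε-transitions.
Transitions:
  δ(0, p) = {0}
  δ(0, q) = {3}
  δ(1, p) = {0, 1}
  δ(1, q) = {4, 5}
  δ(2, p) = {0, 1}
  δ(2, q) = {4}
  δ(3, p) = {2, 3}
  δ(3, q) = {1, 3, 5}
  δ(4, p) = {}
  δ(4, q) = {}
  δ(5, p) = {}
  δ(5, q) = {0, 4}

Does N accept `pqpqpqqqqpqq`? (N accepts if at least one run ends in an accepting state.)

rejected

Start: {5}
read p: {}
The reachable set is empty and stays empty for the remaining 11 symbols.
Reachable ∩ accepting = {} — empty.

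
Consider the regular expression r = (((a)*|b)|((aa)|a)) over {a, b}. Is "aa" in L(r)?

The left alternative ((a)*|b) matches aa.

yes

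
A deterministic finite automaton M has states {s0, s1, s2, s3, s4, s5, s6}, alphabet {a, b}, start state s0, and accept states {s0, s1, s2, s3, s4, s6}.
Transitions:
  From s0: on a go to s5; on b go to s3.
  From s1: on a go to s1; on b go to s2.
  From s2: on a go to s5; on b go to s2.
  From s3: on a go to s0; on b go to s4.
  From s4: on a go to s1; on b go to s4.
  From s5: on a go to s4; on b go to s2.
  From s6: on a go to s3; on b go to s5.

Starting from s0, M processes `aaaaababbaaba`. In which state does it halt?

s0 --a--> s5
s5 --a--> s4
s4 --a--> s1
s1 --a--> s1
s1 --a--> s1
s1 --b--> s2
s2 --a--> s5
s5 --b--> s2
s2 --b--> s2
s2 --a--> s5
s5 --a--> s4
s4 --b--> s4
s4 --a--> s1

s1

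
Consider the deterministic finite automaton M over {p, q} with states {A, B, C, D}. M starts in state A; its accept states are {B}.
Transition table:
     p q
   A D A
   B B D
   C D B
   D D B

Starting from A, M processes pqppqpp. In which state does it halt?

A --p--> D
D --q--> B
B --p--> B
B --p--> B
B --q--> D
D --p--> D
D --p--> D

D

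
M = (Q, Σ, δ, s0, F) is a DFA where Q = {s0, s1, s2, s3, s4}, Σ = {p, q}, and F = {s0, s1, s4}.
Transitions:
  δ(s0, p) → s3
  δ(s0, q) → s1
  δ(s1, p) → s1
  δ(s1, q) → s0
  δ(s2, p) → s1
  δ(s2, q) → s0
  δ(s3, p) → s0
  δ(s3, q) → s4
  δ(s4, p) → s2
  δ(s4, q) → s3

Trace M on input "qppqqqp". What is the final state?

s0 --q--> s1
s1 --p--> s1
s1 --p--> s1
s1 --q--> s0
s0 --q--> s1
s1 --q--> s0
s0 --p--> s3

s3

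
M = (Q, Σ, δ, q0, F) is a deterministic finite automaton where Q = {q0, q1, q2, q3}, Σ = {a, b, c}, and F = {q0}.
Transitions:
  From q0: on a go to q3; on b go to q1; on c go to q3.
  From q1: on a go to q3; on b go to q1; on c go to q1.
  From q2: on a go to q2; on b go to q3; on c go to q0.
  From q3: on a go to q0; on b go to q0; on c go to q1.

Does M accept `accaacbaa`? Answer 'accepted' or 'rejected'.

accepted

q0 --a--> q3
q3 --c--> q1
q1 --c--> q1
q1 --a--> q3
q3 --a--> q0
q0 --c--> q3
q3 --b--> q0
q0 --a--> q3
q3 --a--> q0
End in state q0, which is an accepting state.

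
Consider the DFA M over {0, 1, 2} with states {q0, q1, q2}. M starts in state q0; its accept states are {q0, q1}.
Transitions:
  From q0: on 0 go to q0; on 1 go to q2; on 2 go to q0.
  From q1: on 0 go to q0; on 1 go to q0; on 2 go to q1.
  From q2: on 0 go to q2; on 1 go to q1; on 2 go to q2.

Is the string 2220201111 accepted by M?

q0 --2--> q0
q0 --2--> q0
q0 --2--> q0
q0 --0--> q0
q0 --2--> q0
q0 --0--> q0
q0 --1--> q2
q2 --1--> q1
q1 --1--> q0
q0 --1--> q2
End in state q2, which is not an accepting state.

rejected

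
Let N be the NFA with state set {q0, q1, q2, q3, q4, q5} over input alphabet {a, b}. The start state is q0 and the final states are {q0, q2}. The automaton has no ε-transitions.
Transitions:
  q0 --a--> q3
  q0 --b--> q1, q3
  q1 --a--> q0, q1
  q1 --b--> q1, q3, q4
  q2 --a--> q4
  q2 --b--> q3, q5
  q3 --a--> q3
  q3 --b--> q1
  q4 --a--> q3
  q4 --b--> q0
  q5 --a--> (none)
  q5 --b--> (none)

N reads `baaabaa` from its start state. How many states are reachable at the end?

Start: {q0}
read b: {q1, q3}
read a: {q0, q1, q3}
read a: {q0, q1, q3}
read a: {q0, q1, q3}
read b: {q1, q3, q4}
read a: {q0, q1, q3}
read a: {q0, q1, q3}
Final reachable set {q0, q1, q3} has 3 states.

3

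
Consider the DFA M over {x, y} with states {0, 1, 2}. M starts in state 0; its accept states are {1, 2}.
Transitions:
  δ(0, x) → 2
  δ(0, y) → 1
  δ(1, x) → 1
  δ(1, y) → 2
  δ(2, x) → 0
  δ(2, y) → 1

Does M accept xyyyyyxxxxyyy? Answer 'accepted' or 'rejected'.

0 --x--> 2
2 --y--> 1
1 --y--> 2
2 --y--> 1
1 --y--> 2
2 --y--> 1
1 --x--> 1
1 --x--> 1
1 --x--> 1
1 --x--> 1
1 --y--> 2
2 --y--> 1
1 --y--> 2
End in state 2, which is an accepting state.

accepted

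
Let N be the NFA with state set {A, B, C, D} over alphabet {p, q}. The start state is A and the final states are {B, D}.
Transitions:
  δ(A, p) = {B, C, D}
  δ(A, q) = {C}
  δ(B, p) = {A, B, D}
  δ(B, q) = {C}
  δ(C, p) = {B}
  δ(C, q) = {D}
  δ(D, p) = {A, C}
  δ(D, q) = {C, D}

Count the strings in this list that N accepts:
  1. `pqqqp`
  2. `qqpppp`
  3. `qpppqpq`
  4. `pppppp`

4

`pqqqp`: accepted
`qqpppp`: accepted
`qpppqpq`: accepted
`pppppp`: accepted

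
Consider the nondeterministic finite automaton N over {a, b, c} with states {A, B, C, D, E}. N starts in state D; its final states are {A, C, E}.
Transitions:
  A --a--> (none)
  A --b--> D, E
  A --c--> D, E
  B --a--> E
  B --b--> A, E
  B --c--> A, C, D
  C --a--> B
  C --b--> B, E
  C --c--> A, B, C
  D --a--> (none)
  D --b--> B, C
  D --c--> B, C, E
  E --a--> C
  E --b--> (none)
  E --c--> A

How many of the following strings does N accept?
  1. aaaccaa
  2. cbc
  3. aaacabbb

1

aaaccaa: rejected
cbc: accepted
aaacabbb: rejected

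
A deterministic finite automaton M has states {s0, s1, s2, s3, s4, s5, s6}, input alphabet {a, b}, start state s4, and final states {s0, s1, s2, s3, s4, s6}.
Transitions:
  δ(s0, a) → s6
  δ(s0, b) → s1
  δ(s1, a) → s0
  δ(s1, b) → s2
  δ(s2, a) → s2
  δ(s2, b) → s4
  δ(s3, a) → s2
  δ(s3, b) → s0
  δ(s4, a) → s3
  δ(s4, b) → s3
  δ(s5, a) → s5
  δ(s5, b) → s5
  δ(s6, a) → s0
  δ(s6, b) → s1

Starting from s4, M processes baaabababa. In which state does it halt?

s4 --b--> s3
s3 --a--> s2
s2 --a--> s2
s2 --a--> s2
s2 --b--> s4
s4 --a--> s3
s3 --b--> s0
s0 --a--> s6
s6 --b--> s1
s1 --a--> s0

s0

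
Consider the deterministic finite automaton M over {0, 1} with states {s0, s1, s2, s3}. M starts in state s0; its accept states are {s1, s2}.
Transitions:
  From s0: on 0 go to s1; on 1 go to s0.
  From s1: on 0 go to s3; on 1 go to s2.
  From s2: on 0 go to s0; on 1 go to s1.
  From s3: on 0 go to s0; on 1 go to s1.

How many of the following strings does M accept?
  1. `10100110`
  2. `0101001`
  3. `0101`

1

`10100110`: rejected
`0101001`: accepted
`0101`: rejected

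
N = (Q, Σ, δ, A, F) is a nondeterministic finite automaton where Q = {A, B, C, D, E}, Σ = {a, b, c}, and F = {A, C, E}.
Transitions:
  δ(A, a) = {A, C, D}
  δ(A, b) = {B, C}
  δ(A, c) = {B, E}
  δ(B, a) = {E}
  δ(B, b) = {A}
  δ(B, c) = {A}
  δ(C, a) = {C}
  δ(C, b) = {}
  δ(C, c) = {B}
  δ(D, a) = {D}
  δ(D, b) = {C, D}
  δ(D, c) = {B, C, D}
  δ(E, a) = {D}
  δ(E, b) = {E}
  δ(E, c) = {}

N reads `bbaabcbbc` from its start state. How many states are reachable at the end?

5

Start: {A}
read b: {B, C}
read b: {A}
read a: {A, C, D}
read a: {A, C, D}
read b: {B, C, D}
read c: {A, B, C, D}
read b: {A, B, C, D}
read b: {A, B, C, D}
read c: {A, B, C, D, E}
Final reachable set {A, B, C, D, E} has 5 states.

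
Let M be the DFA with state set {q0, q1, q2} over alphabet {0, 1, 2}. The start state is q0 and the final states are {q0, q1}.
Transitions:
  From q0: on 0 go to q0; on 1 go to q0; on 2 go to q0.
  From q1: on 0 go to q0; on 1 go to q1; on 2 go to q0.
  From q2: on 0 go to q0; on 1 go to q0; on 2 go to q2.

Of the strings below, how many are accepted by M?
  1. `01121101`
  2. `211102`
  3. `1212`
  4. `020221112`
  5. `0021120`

`01121101`: accepted
`211102`: accepted
`1212`: accepted
`020221112`: accepted
`0021120`: accepted

5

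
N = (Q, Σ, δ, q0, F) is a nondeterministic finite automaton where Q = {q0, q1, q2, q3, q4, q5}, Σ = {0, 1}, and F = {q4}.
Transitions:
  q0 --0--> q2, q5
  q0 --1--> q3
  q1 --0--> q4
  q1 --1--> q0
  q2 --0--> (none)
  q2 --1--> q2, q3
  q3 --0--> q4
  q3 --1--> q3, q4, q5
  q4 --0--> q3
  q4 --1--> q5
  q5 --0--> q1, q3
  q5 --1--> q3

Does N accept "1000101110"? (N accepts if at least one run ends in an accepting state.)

accepted

Start: {q0}
read 1: {q3}
read 0: {q4}
read 0: {q3}
read 0: {q4}
read 1: {q5}
read 0: {q1, q3}
read 1: {q0, q3, q4, q5}
read 1: {q3, q4, q5}
read 1: {q3, q4, q5}
read 0: {q1, q3, q4}
Reachable ∩ accepting = {q4} — nonempty.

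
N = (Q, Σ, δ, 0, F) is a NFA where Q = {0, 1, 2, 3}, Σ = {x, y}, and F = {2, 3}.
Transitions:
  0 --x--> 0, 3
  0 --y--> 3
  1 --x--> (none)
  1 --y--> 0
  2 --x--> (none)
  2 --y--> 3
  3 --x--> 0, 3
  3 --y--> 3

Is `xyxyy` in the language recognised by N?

accepted

Start: {0}
read x: {0, 3}
read y: {3}
read x: {0, 3}
read y: {3}
read y: {3}
Reachable ∩ accepting = {3} — nonempty.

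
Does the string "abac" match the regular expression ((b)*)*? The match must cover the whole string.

no

abac cannot be split into zero or more pieces each matching (b)*.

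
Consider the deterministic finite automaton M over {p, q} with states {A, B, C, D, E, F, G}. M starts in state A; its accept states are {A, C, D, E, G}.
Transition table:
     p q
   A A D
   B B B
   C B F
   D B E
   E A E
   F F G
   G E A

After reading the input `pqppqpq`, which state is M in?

B

A --p--> A
A --q--> D
D --p--> B
B --p--> B
B --q--> B
B --p--> B
B --q--> B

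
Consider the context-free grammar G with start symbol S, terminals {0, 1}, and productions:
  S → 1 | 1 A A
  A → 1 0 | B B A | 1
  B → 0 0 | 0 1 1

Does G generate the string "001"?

no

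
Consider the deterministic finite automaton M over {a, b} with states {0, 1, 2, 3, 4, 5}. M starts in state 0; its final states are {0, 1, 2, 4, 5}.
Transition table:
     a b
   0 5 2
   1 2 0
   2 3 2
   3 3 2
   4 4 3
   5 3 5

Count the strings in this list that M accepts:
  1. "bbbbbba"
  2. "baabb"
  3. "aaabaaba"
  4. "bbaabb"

"bbbbbba": rejected
"baabb": accepted
"aaabaaba": rejected
"bbaabb": accepted

2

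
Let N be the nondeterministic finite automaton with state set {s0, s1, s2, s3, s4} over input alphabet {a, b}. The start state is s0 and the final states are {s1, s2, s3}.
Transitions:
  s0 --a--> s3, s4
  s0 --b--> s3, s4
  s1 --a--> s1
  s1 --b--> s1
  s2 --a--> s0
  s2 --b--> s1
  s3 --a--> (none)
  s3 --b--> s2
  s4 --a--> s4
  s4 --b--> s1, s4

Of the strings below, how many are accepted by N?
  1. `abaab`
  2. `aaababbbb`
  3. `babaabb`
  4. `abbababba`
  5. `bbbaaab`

5

`abaab`: accepted
`aaababbbb`: accepted
`babaabb`: accepted
`abbababba`: accepted
`bbbaaab`: accepted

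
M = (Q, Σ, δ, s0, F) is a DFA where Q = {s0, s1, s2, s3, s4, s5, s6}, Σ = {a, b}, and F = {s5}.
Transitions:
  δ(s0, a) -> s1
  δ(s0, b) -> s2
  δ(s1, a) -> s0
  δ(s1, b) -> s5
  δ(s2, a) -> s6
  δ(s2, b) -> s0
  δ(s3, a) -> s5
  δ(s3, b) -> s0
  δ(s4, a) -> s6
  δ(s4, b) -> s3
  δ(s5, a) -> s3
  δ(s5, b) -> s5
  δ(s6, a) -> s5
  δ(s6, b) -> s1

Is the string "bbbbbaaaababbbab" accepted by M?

s0 --b--> s2
s2 --b--> s0
s0 --b--> s2
s2 --b--> s0
s0 --b--> s2
s2 --a--> s6
s6 --a--> s5
s5 --a--> s3
s3 --a--> s5
s5 --b--> s5
s5 --a--> s3
s3 --b--> s0
s0 --b--> s2
s2 --b--> s0
s0 --a--> s1
s1 --b--> s5
End in state s5, which is an accepting state.

accepted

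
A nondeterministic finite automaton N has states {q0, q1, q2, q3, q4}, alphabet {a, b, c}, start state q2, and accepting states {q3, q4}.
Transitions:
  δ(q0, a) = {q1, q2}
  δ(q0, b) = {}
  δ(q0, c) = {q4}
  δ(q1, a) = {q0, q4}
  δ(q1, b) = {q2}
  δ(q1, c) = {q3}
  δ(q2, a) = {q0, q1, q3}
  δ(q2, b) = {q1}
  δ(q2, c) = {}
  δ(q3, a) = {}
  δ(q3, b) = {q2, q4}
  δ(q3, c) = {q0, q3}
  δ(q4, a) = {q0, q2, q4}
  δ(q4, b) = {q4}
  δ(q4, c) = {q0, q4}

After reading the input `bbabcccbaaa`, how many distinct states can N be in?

Start: {q2}
read b: {q1}
read b: {q2}
read a: {q0, q1, q3}
read b: {q2, q4}
read c: {q0, q4}
read c: {q0, q4}
read c: {q0, q4}
read b: {q4}
read a: {q0, q2, q4}
read a: {q0, q1, q2, q3, q4}
read a: {q0, q1, q2, q3, q4}
Final reachable set {q0, q1, q2, q3, q4} has 5 states.

5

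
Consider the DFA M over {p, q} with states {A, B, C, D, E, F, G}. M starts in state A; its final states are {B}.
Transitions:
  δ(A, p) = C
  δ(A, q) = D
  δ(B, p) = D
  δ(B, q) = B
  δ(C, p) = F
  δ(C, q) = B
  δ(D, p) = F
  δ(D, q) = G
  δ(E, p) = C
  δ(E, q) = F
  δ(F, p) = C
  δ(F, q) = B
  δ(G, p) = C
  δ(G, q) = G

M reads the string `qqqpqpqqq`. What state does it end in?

A --q--> D
D --q--> G
G --q--> G
G --p--> C
C --q--> B
B --p--> D
D --q--> G
G --q--> G
G --q--> G

G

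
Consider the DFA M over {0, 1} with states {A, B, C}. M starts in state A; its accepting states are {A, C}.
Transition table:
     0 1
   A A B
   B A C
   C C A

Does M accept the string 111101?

A --1--> B
B --1--> C
C --1--> A
A --1--> B
B --0--> A
A --1--> B
End in state B, which is not an accepting state.

rejected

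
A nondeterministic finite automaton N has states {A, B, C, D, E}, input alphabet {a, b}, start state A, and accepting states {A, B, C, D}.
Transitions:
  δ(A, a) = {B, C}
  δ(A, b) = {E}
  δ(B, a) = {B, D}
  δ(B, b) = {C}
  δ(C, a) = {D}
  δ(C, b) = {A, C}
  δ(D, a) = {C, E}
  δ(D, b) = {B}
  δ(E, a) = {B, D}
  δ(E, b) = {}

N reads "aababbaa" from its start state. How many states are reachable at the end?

Start: {A}
read a: {B, C}
read a: {B, D}
read b: {B, C}
read a: {B, D}
read b: {B, C}
read b: {A, C}
read a: {B, C, D}
read a: {B, C, D, E}
Final reachable set {B, C, D, E} has 4 states.

4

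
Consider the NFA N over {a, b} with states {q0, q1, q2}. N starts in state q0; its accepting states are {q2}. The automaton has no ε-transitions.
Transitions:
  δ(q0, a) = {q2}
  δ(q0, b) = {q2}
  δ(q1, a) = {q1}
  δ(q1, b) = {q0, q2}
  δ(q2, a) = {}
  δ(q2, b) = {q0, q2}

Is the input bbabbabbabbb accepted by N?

accepted

Start: {q0}
read b: {q2}
read b: {q0, q2}
read a: {q2}
read b: {q0, q2}
read b: {q0, q2}
read a: {q2}
read b: {q0, q2}
read b: {q0, q2}
read a: {q2}
read b: {q0, q2}
read b: {q0, q2}
read b: {q0, q2}
Reachable ∩ accepting = {q2} — nonempty.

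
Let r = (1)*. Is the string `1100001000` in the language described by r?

1100001000 cannot be split into zero or more pieces each matching 1.

no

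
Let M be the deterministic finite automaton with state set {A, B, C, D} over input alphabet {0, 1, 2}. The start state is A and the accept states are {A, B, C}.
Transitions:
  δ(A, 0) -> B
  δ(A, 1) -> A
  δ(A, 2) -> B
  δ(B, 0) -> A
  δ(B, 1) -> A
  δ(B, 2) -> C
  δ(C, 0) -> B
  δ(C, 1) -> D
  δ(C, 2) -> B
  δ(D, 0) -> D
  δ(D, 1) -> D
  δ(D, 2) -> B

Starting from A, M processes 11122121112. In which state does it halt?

B

A --1--> A
A --1--> A
A --1--> A
A --2--> B
B --2--> C
C --1--> D
D --2--> B
B --1--> A
A --1--> A
A --1--> A
A --2--> B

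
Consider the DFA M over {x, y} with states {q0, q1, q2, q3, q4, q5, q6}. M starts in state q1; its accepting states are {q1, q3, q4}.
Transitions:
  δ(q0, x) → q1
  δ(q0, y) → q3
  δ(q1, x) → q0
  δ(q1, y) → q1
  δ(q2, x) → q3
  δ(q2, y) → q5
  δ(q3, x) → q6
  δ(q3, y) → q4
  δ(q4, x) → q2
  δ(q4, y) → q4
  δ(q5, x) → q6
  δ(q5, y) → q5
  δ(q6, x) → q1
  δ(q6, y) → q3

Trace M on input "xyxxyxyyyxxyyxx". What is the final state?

q3

q1 --x--> q0
q0 --y--> q3
q3 --x--> q6
q6 --x--> q1
q1 --y--> q1
q1 --x--> q0
q0 --y--> q3
q3 --y--> q4
q4 --y--> q4
q4 --x--> q2
q2 --x--> q3
q3 --y--> q4
q4 --y--> q4
q4 --x--> q2
q2 --x--> q3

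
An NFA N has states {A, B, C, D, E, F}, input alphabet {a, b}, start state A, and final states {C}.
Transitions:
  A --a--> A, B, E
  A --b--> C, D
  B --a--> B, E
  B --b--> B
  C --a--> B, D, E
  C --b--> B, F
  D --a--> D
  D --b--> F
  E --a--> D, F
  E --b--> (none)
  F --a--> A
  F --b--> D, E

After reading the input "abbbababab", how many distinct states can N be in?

Start: {A}
read a: {A, B, E}
read b: {B, C, D}
read b: {B, F}
read b: {B, D, E}
read a: {B, D, E, F}
read b: {B, D, E, F}
read a: {A, B, D, E, F}
read b: {B, C, D, E, F}
read a: {A, B, D, E, F}
read b: {B, C, D, E, F}
Final reachable set {B, C, D, E, F} has 5 states.

5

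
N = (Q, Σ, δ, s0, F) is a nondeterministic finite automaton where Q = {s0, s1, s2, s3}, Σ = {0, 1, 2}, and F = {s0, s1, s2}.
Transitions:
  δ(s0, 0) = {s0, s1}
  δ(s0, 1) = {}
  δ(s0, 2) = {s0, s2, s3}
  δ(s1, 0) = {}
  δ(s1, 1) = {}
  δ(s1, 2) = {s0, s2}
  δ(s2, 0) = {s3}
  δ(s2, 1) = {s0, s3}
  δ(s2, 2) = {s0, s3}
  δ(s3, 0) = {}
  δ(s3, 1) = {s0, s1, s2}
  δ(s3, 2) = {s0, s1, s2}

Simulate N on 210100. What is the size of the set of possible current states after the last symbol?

Start: {s0}
read 2: {s0, s2, s3}
read 1: {s0, s1, s2, s3}
read 0: {s0, s1, s3}
read 1: {s0, s1, s2}
read 0: {s0, s1, s3}
read 0: {s0, s1}
Final reachable set {s0, s1} has 2 states.

2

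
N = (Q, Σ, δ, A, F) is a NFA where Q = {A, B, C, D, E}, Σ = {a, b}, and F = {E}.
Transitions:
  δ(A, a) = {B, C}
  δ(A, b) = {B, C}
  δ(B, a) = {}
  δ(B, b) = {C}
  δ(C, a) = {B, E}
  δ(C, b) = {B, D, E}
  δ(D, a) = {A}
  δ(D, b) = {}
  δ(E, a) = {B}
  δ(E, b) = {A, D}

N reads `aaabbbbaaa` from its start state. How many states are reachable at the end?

Start: {A}
read a: {B, C}
read a: {B, E}
read a: {B}
read b: {C}
read b: {B, D, E}
read b: {A, C, D}
read b: {B, C, D, E}
read a: {A, B, E}
read a: {B, C}
read a: {B, E}
Final reachable set {B, E} has 2 states.

2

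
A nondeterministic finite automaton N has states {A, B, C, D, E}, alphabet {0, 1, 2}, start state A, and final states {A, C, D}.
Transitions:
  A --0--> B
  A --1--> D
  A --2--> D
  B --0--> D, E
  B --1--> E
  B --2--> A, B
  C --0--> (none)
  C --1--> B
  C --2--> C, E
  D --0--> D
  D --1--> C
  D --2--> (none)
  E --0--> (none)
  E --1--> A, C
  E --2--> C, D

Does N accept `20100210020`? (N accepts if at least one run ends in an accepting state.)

rejected

Start: {A}
read 2: {D}
read 0: {D}
read 1: {C}
read 0: {}
The reachable set is empty and stays empty for the remaining 7 symbols.
Reachable ∩ accepting = {} — empty.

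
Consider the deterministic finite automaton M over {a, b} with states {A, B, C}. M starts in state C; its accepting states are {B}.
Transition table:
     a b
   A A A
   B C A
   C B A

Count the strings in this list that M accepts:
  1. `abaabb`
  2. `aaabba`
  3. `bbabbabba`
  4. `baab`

0

`abaabb`: rejected
`aaabba`: rejected
`bbabbabba`: rejected
`baab`: rejected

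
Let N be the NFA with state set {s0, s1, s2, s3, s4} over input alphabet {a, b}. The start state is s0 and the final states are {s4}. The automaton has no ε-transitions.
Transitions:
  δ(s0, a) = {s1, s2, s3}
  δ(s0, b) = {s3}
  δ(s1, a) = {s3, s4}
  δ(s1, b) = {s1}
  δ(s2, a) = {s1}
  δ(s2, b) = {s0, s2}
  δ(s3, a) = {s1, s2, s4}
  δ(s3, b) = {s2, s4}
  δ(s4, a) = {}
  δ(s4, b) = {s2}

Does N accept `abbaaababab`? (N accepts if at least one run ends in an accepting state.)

Start: {s0}
read a: {s1, s2, s3}
read b: {s0, s1, s2, s4}
read b: {s0, s1, s2, s3}
read a: {s1, s2, s3, s4}
read a: {s1, s2, s3, s4}
read a: {s1, s2, s3, s4}
read b: {s0, s1, s2, s4}
read a: {s1, s2, s3, s4}
read b: {s0, s1, s2, s4}
read a: {s1, s2, s3, s4}
read b: {s0, s1, s2, s4}
Reachable ∩ accepting = {s4} — nonempty.

accepted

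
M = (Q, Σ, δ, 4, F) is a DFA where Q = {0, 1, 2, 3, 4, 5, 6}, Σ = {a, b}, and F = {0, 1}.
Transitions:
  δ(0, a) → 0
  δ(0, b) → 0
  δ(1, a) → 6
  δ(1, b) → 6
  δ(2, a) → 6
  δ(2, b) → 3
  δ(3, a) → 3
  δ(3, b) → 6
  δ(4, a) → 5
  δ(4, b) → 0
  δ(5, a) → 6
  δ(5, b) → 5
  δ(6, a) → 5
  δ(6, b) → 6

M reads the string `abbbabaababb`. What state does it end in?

5

4 --a--> 5
5 --b--> 5
5 --b--> 5
5 --b--> 5
5 --a--> 6
6 --b--> 6
6 --a--> 5
5 --a--> 6
6 --b--> 6
6 --a--> 5
5 --b--> 5
5 --b--> 5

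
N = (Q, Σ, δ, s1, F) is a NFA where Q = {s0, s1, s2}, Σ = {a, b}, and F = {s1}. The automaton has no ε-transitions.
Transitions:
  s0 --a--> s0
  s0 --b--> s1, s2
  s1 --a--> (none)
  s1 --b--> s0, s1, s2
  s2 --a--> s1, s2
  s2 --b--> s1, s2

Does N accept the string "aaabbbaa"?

rejected

Start: {s1}
read a: {}
The reachable set is empty and stays empty for the remaining 7 symbols.
Reachable ∩ accepting = {} — empty.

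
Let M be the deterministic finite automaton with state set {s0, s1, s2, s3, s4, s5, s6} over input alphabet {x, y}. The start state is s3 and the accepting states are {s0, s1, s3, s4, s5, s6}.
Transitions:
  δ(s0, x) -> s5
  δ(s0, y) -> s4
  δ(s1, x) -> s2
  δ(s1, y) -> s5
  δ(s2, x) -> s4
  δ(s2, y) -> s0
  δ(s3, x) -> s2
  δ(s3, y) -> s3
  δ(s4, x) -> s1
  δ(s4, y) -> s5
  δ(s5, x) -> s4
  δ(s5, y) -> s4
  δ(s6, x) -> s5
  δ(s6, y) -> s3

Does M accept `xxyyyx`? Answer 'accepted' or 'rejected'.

accepted

s3 --x--> s2
s2 --x--> s4
s4 --y--> s5
s5 --y--> s4
s4 --y--> s5
s5 --x--> s4
End in state s4, which is an accepting state.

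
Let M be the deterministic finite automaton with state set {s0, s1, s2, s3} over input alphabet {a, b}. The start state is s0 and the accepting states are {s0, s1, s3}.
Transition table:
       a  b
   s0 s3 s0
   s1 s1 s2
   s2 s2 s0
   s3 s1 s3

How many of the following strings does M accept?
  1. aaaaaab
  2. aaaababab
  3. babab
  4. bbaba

aaaaaab: rejected
aaaababab: accepted
babab: rejected
bbaba: accepted

2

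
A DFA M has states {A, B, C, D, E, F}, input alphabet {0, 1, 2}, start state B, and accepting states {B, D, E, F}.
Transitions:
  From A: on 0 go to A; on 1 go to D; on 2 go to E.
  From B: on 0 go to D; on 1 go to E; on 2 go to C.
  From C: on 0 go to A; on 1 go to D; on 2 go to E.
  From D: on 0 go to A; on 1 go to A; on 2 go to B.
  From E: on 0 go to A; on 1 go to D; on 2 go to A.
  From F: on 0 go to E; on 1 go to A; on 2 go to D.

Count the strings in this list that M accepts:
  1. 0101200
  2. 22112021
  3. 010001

2

0101200: rejected
22112021: accepted
010001: accepted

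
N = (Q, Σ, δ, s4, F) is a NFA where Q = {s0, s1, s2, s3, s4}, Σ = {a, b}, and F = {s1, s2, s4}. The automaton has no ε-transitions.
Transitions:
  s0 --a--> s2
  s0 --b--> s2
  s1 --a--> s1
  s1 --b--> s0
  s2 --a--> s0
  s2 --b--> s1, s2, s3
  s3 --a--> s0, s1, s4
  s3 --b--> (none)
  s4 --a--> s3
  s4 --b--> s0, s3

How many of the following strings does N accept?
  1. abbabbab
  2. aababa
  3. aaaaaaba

2

abbabbab: rejected
aababa: accepted
aaaaaaba: accepted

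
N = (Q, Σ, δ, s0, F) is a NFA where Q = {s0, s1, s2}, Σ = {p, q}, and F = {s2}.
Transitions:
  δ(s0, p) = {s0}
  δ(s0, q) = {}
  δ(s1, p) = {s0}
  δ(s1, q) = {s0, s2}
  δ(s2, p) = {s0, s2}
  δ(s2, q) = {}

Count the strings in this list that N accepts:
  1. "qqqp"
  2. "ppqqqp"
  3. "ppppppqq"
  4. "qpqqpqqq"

"qqqp": rejected
"ppqqqp": rejected
"ppppppqq": rejected
"qpqqpqqq": rejected

0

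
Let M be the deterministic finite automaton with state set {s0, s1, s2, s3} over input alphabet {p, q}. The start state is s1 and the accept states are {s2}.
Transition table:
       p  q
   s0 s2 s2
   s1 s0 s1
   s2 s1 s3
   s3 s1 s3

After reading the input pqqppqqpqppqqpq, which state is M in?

s1 --p--> s0
s0 --q--> s2
s2 --q--> s3
s3 --p--> s1
s1 --p--> s0
s0 --q--> s2
s2 --q--> s3
s3 --p--> s1
s1 --q--> s1
s1 --p--> s0
s0 --p--> s2
s2 --q--> s3
s3 --q--> s3
s3 --p--> s1
s1 --q--> s1

s1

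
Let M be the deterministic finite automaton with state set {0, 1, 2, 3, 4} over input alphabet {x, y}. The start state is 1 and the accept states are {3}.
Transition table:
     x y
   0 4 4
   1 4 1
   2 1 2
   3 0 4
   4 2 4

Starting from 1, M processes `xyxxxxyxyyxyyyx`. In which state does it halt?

2

1 --x--> 4
4 --y--> 4
4 --x--> 2
2 --x--> 1
1 --x--> 4
4 --x--> 2
2 --y--> 2
2 --x--> 1
1 --y--> 1
1 --y--> 1
1 --x--> 4
4 --y--> 4
4 --y--> 4
4 --y--> 4
4 --x--> 2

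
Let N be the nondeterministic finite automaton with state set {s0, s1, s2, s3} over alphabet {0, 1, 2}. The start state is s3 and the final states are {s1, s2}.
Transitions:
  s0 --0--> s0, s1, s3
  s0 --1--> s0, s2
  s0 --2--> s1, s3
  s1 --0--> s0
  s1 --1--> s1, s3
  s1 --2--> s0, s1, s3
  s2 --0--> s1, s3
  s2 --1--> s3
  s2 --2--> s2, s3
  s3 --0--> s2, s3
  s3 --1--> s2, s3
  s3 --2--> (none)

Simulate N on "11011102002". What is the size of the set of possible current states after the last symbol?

Start: {s3}
read 1: {s2, s3}
read 1: {s2, s3}
read 0: {s1, s2, s3}
read 1: {s1, s2, s3}
read 1: {s1, s2, s3}
read 1: {s1, s2, s3}
read 0: {s0, s1, s2, s3}
read 2: {s0, s1, s2, s3}
read 0: {s0, s1, s2, s3}
read 0: {s0, s1, s2, s3}
read 2: {s0, s1, s2, s3}
Final reachable set {s0, s1, s2, s3} has 4 states.

4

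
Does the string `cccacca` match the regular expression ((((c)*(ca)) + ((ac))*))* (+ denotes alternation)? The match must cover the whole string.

yes

Split into 2 pieces ccca · cca; each matches (((c)*(ca))+((ac))*).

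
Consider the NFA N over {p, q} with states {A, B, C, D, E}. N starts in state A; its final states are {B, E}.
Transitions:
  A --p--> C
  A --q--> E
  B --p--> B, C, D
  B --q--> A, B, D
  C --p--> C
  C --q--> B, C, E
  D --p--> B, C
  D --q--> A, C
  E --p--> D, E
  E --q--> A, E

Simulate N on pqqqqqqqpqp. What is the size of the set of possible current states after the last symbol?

Start: {A}
read p: {C}
read q: {B, C, E}
read q: {A, B, C, D, E}
read q: {A, B, C, D, E}
read q: {A, B, C, D, E}
read q: {A, B, C, D, E}
read q: {A, B, C, D, E}
read q: {A, B, C, D, E}
read p: {B, C, D, E}
read q: {A, B, C, D, E}
read p: {B, C, D, E}
Final reachable set {B, C, D, E} has 4 states.

4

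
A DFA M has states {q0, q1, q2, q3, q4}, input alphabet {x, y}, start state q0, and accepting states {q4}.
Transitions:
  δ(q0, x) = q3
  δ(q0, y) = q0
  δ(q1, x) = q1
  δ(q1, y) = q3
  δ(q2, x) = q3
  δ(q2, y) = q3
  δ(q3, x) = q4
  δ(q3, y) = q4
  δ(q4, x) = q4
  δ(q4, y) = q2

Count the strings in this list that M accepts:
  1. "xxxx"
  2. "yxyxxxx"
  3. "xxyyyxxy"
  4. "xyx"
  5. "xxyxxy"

3

"xxxx": accepted
"yxyxxxx": accepted
"xxyyyxxy": rejected
"xyx": accepted
"xxyxxy": rejected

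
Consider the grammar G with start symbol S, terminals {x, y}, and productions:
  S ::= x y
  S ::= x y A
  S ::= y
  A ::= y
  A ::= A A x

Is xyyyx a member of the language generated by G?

yes

S ⇒ xyA ⇒ xyAAx ⇒ xyyAx ⇒ xyyyx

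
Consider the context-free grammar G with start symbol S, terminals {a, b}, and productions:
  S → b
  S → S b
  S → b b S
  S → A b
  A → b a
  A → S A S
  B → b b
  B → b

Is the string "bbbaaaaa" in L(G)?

no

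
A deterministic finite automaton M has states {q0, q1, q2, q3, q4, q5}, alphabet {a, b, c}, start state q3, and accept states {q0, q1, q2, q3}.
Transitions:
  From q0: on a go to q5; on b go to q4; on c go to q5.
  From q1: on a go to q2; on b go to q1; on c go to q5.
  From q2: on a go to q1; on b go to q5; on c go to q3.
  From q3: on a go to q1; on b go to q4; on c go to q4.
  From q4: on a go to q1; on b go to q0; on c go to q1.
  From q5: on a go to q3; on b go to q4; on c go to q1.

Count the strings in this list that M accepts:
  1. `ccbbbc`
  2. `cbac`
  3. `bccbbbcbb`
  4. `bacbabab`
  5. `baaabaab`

3

`ccbbbc`: rejected
`cbac`: accepted
`bccbbbcbb`: accepted
`bacbabab`: rejected
`baaabaab`: accepted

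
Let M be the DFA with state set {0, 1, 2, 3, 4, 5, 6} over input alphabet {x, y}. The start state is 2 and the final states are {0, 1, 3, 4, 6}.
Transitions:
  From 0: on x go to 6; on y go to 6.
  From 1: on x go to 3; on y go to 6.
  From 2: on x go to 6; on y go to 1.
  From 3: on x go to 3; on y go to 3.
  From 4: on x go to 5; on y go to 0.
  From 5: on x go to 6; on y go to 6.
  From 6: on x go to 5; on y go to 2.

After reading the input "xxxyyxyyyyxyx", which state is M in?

3

2 --x--> 6
6 --x--> 5
5 --x--> 6
6 --y--> 2
2 --y--> 1
1 --x--> 3
3 --y--> 3
3 --y--> 3
3 --y--> 3
3 --y--> 3
3 --x--> 3
3 --y--> 3
3 --x--> 3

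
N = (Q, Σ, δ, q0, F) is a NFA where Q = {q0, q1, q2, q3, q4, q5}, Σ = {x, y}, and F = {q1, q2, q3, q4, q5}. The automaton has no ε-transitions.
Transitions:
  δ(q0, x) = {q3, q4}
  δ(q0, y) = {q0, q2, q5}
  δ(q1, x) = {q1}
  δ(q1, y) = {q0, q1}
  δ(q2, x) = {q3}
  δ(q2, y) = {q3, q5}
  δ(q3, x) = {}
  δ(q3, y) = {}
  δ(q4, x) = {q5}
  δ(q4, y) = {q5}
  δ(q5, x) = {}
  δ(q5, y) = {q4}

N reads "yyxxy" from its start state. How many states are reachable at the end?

1

Start: {q0}
read y: {q0, q2, q5}
read y: {q0, q2, q3, q4, q5}
read x: {q3, q4, q5}
read x: {q5}
read y: {q4}
Final reachable set {q4} has 1 state.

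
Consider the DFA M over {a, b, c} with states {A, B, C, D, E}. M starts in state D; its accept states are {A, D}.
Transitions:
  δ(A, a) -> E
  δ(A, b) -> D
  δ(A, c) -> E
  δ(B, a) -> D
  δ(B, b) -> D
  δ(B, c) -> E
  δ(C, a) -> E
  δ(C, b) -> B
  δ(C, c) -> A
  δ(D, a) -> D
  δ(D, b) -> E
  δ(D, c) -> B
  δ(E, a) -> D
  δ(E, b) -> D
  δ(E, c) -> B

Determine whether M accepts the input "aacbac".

rejected

D --a--> D
D --a--> D
D --c--> B
B --b--> D
D --a--> D
D --c--> B
End in state B, which is not an accepting state.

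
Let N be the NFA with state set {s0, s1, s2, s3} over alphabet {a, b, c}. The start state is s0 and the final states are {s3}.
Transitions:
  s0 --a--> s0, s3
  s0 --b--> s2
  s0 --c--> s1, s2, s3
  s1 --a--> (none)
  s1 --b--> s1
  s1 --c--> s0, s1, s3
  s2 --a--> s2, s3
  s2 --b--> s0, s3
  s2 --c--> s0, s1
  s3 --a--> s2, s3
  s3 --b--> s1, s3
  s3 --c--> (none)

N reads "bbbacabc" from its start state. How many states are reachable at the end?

3

Start: {s0}
read b: {s2}
read b: {s0, s3}
read b: {s1, s2, s3}
read a: {s2, s3}
read c: {s0, s1}
read a: {s0, s3}
read b: {s1, s2, s3}
read c: {s0, s1, s3}
Final reachable set {s0, s1, s3} has 3 states.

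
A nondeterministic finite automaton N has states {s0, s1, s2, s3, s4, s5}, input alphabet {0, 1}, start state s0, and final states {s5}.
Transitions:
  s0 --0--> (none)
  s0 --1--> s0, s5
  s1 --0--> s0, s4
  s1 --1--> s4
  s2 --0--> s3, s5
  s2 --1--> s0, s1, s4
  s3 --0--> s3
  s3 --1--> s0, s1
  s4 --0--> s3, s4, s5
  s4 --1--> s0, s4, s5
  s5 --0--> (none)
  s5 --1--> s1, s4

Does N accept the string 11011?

Start: {s0}
read 1: {s0, s5}
read 1: {s0, s1, s4, s5}
read 0: {s0, s3, s4, s5}
read 1: {s0, s1, s4, s5}
read 1: {s0, s1, s4, s5}
Reachable ∩ accepting = {s5} — nonempty.

accepted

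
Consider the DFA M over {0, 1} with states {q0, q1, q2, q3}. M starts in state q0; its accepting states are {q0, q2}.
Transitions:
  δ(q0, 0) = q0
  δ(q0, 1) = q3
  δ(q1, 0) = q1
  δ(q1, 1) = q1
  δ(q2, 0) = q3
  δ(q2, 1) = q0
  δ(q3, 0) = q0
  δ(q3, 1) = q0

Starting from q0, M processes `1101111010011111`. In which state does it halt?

q3

q0 --1--> q3
q3 --1--> q0
q0 --0--> q0
q0 --1--> q3
q3 --1--> q0
q0 --1--> q3
q3 --1--> q0
q0 --0--> q0
q0 --1--> q3
q3 --0--> q0
q0 --0--> q0
q0 --1--> q3
q3 --1--> q0
q0 --1--> q3
q3 --1--> q0
q0 --1--> q3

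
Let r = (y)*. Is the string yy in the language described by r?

Split into 2 pieces y · y; each matches y.

yes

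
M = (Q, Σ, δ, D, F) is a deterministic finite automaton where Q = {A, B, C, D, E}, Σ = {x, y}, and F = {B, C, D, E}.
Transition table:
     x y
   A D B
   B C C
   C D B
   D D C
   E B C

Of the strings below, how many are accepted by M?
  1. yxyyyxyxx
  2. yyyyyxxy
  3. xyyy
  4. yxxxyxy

yxyyyxyxx: accepted
yyyyyxxy: accepted
xyyy: accepted
yxxxyxy: accepted

4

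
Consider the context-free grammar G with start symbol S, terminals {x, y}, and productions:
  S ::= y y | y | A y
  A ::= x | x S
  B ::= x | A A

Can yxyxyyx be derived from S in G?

no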